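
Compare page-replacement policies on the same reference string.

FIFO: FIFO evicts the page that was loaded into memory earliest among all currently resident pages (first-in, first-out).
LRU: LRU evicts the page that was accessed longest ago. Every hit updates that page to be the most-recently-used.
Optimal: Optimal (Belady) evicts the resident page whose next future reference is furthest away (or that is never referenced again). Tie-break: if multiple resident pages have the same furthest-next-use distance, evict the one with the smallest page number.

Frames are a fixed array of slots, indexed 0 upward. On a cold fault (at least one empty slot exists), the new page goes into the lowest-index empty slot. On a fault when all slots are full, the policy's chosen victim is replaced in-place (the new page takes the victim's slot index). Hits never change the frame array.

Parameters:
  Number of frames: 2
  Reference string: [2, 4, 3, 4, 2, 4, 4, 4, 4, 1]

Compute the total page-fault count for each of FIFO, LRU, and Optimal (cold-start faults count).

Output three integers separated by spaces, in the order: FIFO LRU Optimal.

--- FIFO ---
  step 0: ref 2 -> FAULT, frames=[2,-] (faults so far: 1)
  step 1: ref 4 -> FAULT, frames=[2,4] (faults so far: 2)
  step 2: ref 3 -> FAULT, evict 2, frames=[3,4] (faults so far: 3)
  step 3: ref 4 -> HIT, frames=[3,4] (faults so far: 3)
  step 4: ref 2 -> FAULT, evict 4, frames=[3,2] (faults so far: 4)
  step 5: ref 4 -> FAULT, evict 3, frames=[4,2] (faults so far: 5)
  step 6: ref 4 -> HIT, frames=[4,2] (faults so far: 5)
  step 7: ref 4 -> HIT, frames=[4,2] (faults so far: 5)
  step 8: ref 4 -> HIT, frames=[4,2] (faults so far: 5)
  step 9: ref 1 -> FAULT, evict 2, frames=[4,1] (faults so far: 6)
  FIFO total faults: 6
--- LRU ---
  step 0: ref 2 -> FAULT, frames=[2,-] (faults so far: 1)
  step 1: ref 4 -> FAULT, frames=[2,4] (faults so far: 2)
  step 2: ref 3 -> FAULT, evict 2, frames=[3,4] (faults so far: 3)
  step 3: ref 4 -> HIT, frames=[3,4] (faults so far: 3)
  step 4: ref 2 -> FAULT, evict 3, frames=[2,4] (faults so far: 4)
  step 5: ref 4 -> HIT, frames=[2,4] (faults so far: 4)
  step 6: ref 4 -> HIT, frames=[2,4] (faults so far: 4)
  step 7: ref 4 -> HIT, frames=[2,4] (faults so far: 4)
  step 8: ref 4 -> HIT, frames=[2,4] (faults so far: 4)
  step 9: ref 1 -> FAULT, evict 2, frames=[1,4] (faults so far: 5)
  LRU total faults: 5
--- Optimal ---
  step 0: ref 2 -> FAULT, frames=[2,-] (faults so far: 1)
  step 1: ref 4 -> FAULT, frames=[2,4] (faults so far: 2)
  step 2: ref 3 -> FAULT, evict 2, frames=[3,4] (faults so far: 3)
  step 3: ref 4 -> HIT, frames=[3,4] (faults so far: 3)
  step 4: ref 2 -> FAULT, evict 3, frames=[2,4] (faults so far: 4)
  step 5: ref 4 -> HIT, frames=[2,4] (faults so far: 4)
  step 6: ref 4 -> HIT, frames=[2,4] (faults so far: 4)
  step 7: ref 4 -> HIT, frames=[2,4] (faults so far: 4)
  step 8: ref 4 -> HIT, frames=[2,4] (faults so far: 4)
  step 9: ref 1 -> FAULT, evict 2, frames=[1,4] (faults so far: 5)
  Optimal total faults: 5

Answer: 6 5 5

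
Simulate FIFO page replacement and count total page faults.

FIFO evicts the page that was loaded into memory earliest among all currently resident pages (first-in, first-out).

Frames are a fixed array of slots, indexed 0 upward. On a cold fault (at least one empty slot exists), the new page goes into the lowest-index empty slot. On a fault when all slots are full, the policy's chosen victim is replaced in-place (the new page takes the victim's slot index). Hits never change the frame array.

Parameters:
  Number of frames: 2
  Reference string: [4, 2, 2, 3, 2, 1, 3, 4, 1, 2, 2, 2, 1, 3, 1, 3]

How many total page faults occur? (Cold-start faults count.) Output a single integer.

Step 0: ref 4 → FAULT, frames=[4,-]
Step 1: ref 2 → FAULT, frames=[4,2]
Step 2: ref 2 → HIT, frames=[4,2]
Step 3: ref 3 → FAULT (evict 4), frames=[3,2]
Step 4: ref 2 → HIT, frames=[3,2]
Step 5: ref 1 → FAULT (evict 2), frames=[3,1]
Step 6: ref 3 → HIT, frames=[3,1]
Step 7: ref 4 → FAULT (evict 3), frames=[4,1]
Step 8: ref 1 → HIT, frames=[4,1]
Step 9: ref 2 → FAULT (evict 1), frames=[4,2]
Step 10: ref 2 → HIT, frames=[4,2]
Step 11: ref 2 → HIT, frames=[4,2]
Step 12: ref 1 → FAULT (evict 4), frames=[1,2]
Step 13: ref 3 → FAULT (evict 2), frames=[1,3]
Step 14: ref 1 → HIT, frames=[1,3]
Step 15: ref 3 → HIT, frames=[1,3]
Total faults: 8

Answer: 8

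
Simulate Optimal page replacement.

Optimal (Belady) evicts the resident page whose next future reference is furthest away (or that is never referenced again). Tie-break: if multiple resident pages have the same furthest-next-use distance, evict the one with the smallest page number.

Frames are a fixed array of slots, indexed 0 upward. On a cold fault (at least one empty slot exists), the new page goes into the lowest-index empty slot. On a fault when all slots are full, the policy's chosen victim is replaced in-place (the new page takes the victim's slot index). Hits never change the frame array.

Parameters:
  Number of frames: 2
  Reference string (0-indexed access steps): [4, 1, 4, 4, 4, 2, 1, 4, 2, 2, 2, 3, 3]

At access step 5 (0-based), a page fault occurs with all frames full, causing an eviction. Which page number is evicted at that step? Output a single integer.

Answer: 4

Derivation:
Step 0: ref 4 -> FAULT, frames=[4,-]
Step 1: ref 1 -> FAULT, frames=[4,1]
Step 2: ref 4 -> HIT, frames=[4,1]
Step 3: ref 4 -> HIT, frames=[4,1]
Step 4: ref 4 -> HIT, frames=[4,1]
Step 5: ref 2 -> FAULT, evict 4, frames=[2,1]
At step 5: evicted page 4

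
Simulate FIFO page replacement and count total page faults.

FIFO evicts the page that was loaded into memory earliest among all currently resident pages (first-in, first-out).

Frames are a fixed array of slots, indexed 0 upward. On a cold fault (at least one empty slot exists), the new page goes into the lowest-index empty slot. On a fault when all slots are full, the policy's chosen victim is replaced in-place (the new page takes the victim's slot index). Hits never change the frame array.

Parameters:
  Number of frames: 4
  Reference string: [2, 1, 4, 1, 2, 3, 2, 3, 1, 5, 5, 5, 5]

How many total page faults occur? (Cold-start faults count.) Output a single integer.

Step 0: ref 2 → FAULT, frames=[2,-,-,-]
Step 1: ref 1 → FAULT, frames=[2,1,-,-]
Step 2: ref 4 → FAULT, frames=[2,1,4,-]
Step 3: ref 1 → HIT, frames=[2,1,4,-]
Step 4: ref 2 → HIT, frames=[2,1,4,-]
Step 5: ref 3 → FAULT, frames=[2,1,4,3]
Step 6: ref 2 → HIT, frames=[2,1,4,3]
Step 7: ref 3 → HIT, frames=[2,1,4,3]
Step 8: ref 1 → HIT, frames=[2,1,4,3]
Step 9: ref 5 → FAULT (evict 2), frames=[5,1,4,3]
Step 10: ref 5 → HIT, frames=[5,1,4,3]
Step 11: ref 5 → HIT, frames=[5,1,4,3]
Step 12: ref 5 → HIT, frames=[5,1,4,3]
Total faults: 5

Answer: 5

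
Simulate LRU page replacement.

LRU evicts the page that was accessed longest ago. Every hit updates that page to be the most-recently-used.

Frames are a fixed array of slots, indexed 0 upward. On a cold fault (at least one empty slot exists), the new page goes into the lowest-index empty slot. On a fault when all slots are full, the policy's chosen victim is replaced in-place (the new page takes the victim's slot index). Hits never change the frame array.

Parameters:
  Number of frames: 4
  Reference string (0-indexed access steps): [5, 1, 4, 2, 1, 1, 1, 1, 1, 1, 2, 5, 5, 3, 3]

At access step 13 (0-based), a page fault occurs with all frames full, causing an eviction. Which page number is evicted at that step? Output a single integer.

Step 0: ref 5 -> FAULT, frames=[5,-,-,-]
Step 1: ref 1 -> FAULT, frames=[5,1,-,-]
Step 2: ref 4 -> FAULT, frames=[5,1,4,-]
Step 3: ref 2 -> FAULT, frames=[5,1,4,2]
Step 4: ref 1 -> HIT, frames=[5,1,4,2]
Step 5: ref 1 -> HIT, frames=[5,1,4,2]
Step 6: ref 1 -> HIT, frames=[5,1,4,2]
Step 7: ref 1 -> HIT, frames=[5,1,4,2]
Step 8: ref 1 -> HIT, frames=[5,1,4,2]
Step 9: ref 1 -> HIT, frames=[5,1,4,2]
Step 10: ref 2 -> HIT, frames=[5,1,4,2]
Step 11: ref 5 -> HIT, frames=[5,1,4,2]
Step 12: ref 5 -> HIT, frames=[5,1,4,2]
Step 13: ref 3 -> FAULT, evict 4, frames=[5,1,3,2]
At step 13: evicted page 4

Answer: 4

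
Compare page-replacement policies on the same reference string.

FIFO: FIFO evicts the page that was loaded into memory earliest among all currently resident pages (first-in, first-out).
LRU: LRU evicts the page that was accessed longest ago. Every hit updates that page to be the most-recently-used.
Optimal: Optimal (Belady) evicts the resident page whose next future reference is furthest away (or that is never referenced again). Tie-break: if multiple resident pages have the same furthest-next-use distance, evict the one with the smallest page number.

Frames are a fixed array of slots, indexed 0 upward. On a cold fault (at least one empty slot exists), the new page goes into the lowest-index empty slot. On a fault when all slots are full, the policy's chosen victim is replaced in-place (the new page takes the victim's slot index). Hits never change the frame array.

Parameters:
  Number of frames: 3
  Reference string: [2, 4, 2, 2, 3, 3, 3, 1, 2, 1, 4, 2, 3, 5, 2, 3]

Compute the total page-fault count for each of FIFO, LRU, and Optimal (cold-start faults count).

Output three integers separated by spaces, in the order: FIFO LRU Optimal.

--- FIFO ---
  step 0: ref 2 -> FAULT, frames=[2,-,-] (faults so far: 1)
  step 1: ref 4 -> FAULT, frames=[2,4,-] (faults so far: 2)
  step 2: ref 2 -> HIT, frames=[2,4,-] (faults so far: 2)
  step 3: ref 2 -> HIT, frames=[2,4,-] (faults so far: 2)
  step 4: ref 3 -> FAULT, frames=[2,4,3] (faults so far: 3)
  step 5: ref 3 -> HIT, frames=[2,4,3] (faults so far: 3)
  step 6: ref 3 -> HIT, frames=[2,4,3] (faults so far: 3)
  step 7: ref 1 -> FAULT, evict 2, frames=[1,4,3] (faults so far: 4)
  step 8: ref 2 -> FAULT, evict 4, frames=[1,2,3] (faults so far: 5)
  step 9: ref 1 -> HIT, frames=[1,2,3] (faults so far: 5)
  step 10: ref 4 -> FAULT, evict 3, frames=[1,2,4] (faults so far: 6)
  step 11: ref 2 -> HIT, frames=[1,2,4] (faults so far: 6)
  step 12: ref 3 -> FAULT, evict 1, frames=[3,2,4] (faults so far: 7)
  step 13: ref 5 -> FAULT, evict 2, frames=[3,5,4] (faults so far: 8)
  step 14: ref 2 -> FAULT, evict 4, frames=[3,5,2] (faults so far: 9)
  step 15: ref 3 -> HIT, frames=[3,5,2] (faults so far: 9)
  FIFO total faults: 9
--- LRU ---
  step 0: ref 2 -> FAULT, frames=[2,-,-] (faults so far: 1)
  step 1: ref 4 -> FAULT, frames=[2,4,-] (faults so far: 2)
  step 2: ref 2 -> HIT, frames=[2,4,-] (faults so far: 2)
  step 3: ref 2 -> HIT, frames=[2,4,-] (faults so far: 2)
  step 4: ref 3 -> FAULT, frames=[2,4,3] (faults so far: 3)
  step 5: ref 3 -> HIT, frames=[2,4,3] (faults so far: 3)
  step 6: ref 3 -> HIT, frames=[2,4,3] (faults so far: 3)
  step 7: ref 1 -> FAULT, evict 4, frames=[2,1,3] (faults so far: 4)
  step 8: ref 2 -> HIT, frames=[2,1,3] (faults so far: 4)
  step 9: ref 1 -> HIT, frames=[2,1,3] (faults so far: 4)
  step 10: ref 4 -> FAULT, evict 3, frames=[2,1,4] (faults so far: 5)
  step 11: ref 2 -> HIT, frames=[2,1,4] (faults so far: 5)
  step 12: ref 3 -> FAULT, evict 1, frames=[2,3,4] (faults so far: 6)
  step 13: ref 5 -> FAULT, evict 4, frames=[2,3,5] (faults so far: 7)
  step 14: ref 2 -> HIT, frames=[2,3,5] (faults so far: 7)
  step 15: ref 3 -> HIT, frames=[2,3,5] (faults so far: 7)
  LRU total faults: 7
--- Optimal ---
  step 0: ref 2 -> FAULT, frames=[2,-,-] (faults so far: 1)
  step 1: ref 4 -> FAULT, frames=[2,4,-] (faults so far: 2)
  step 2: ref 2 -> HIT, frames=[2,4,-] (faults so far: 2)
  step 3: ref 2 -> HIT, frames=[2,4,-] (faults so far: 2)
  step 4: ref 3 -> FAULT, frames=[2,4,3] (faults so far: 3)
  step 5: ref 3 -> HIT, frames=[2,4,3] (faults so far: 3)
  step 6: ref 3 -> HIT, frames=[2,4,3] (faults so far: 3)
  step 7: ref 1 -> FAULT, evict 3, frames=[2,4,1] (faults so far: 4)
  step 8: ref 2 -> HIT, frames=[2,4,1] (faults so far: 4)
  step 9: ref 1 -> HIT, frames=[2,4,1] (faults so far: 4)
  step 10: ref 4 -> HIT, frames=[2,4,1] (faults so far: 4)
  step 11: ref 2 -> HIT, frames=[2,4,1] (faults so far: 4)
  step 12: ref 3 -> FAULT, evict 1, frames=[2,4,3] (faults so far: 5)
  step 13: ref 5 -> FAULT, evict 4, frames=[2,5,3] (faults so far: 6)
  step 14: ref 2 -> HIT, frames=[2,5,3] (faults so far: 6)
  step 15: ref 3 -> HIT, frames=[2,5,3] (faults so far: 6)
  Optimal total faults: 6

Answer: 9 7 6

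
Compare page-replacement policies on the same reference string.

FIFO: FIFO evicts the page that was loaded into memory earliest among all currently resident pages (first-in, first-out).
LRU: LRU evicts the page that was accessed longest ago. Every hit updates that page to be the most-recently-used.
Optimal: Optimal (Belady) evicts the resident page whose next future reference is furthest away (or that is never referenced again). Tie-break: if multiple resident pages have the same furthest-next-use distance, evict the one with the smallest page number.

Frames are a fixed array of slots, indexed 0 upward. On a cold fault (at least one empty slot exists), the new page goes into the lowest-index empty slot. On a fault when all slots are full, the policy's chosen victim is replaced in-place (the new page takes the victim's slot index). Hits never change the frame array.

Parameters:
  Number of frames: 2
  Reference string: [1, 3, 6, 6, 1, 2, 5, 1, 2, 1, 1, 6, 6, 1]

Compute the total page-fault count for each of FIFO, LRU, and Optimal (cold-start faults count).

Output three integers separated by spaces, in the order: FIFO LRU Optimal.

--- FIFO ---
  step 0: ref 1 -> FAULT, frames=[1,-] (faults so far: 1)
  step 1: ref 3 -> FAULT, frames=[1,3] (faults so far: 2)
  step 2: ref 6 -> FAULT, evict 1, frames=[6,3] (faults so far: 3)
  step 3: ref 6 -> HIT, frames=[6,3] (faults so far: 3)
  step 4: ref 1 -> FAULT, evict 3, frames=[6,1] (faults so far: 4)
  step 5: ref 2 -> FAULT, evict 6, frames=[2,1] (faults so far: 5)
  step 6: ref 5 -> FAULT, evict 1, frames=[2,5] (faults so far: 6)
  step 7: ref 1 -> FAULT, evict 2, frames=[1,5] (faults so far: 7)
  step 8: ref 2 -> FAULT, evict 5, frames=[1,2] (faults so far: 8)
  step 9: ref 1 -> HIT, frames=[1,2] (faults so far: 8)
  step 10: ref 1 -> HIT, frames=[1,2] (faults so far: 8)
  step 11: ref 6 -> FAULT, evict 1, frames=[6,2] (faults so far: 9)
  step 12: ref 6 -> HIT, frames=[6,2] (faults so far: 9)
  step 13: ref 1 -> FAULT, evict 2, frames=[6,1] (faults so far: 10)
  FIFO total faults: 10
--- LRU ---
  step 0: ref 1 -> FAULT, frames=[1,-] (faults so far: 1)
  step 1: ref 3 -> FAULT, frames=[1,3] (faults so far: 2)
  step 2: ref 6 -> FAULT, evict 1, frames=[6,3] (faults so far: 3)
  step 3: ref 6 -> HIT, frames=[6,3] (faults so far: 3)
  step 4: ref 1 -> FAULT, evict 3, frames=[6,1] (faults so far: 4)
  step 5: ref 2 -> FAULT, evict 6, frames=[2,1] (faults so far: 5)
  step 6: ref 5 -> FAULT, evict 1, frames=[2,5] (faults so far: 6)
  step 7: ref 1 -> FAULT, evict 2, frames=[1,5] (faults so far: 7)
  step 8: ref 2 -> FAULT, evict 5, frames=[1,2] (faults so far: 8)
  step 9: ref 1 -> HIT, frames=[1,2] (faults so far: 8)
  step 10: ref 1 -> HIT, frames=[1,2] (faults so far: 8)
  step 11: ref 6 -> FAULT, evict 2, frames=[1,6] (faults so far: 9)
  step 12: ref 6 -> HIT, frames=[1,6] (faults so far: 9)
  step 13: ref 1 -> HIT, frames=[1,6] (faults so far: 9)
  LRU total faults: 9
--- Optimal ---
  step 0: ref 1 -> FAULT, frames=[1,-] (faults so far: 1)
  step 1: ref 3 -> FAULT, frames=[1,3] (faults so far: 2)
  step 2: ref 6 -> FAULT, evict 3, frames=[1,6] (faults so far: 3)
  step 3: ref 6 -> HIT, frames=[1,6] (faults so far: 3)
  step 4: ref 1 -> HIT, frames=[1,6] (faults so far: 3)
  step 5: ref 2 -> FAULT, evict 6, frames=[1,2] (faults so far: 4)
  step 6: ref 5 -> FAULT, evict 2, frames=[1,5] (faults so far: 5)
  step 7: ref 1 -> HIT, frames=[1,5] (faults so far: 5)
  step 8: ref 2 -> FAULT, evict 5, frames=[1,2] (faults so far: 6)
  step 9: ref 1 -> HIT, frames=[1,2] (faults so far: 6)
  step 10: ref 1 -> HIT, frames=[1,2] (faults so far: 6)
  step 11: ref 6 -> FAULT, evict 2, frames=[1,6] (faults so far: 7)
  step 12: ref 6 -> HIT, frames=[1,6] (faults so far: 7)
  step 13: ref 1 -> HIT, frames=[1,6] (faults so far: 7)
  Optimal total faults: 7

Answer: 10 9 7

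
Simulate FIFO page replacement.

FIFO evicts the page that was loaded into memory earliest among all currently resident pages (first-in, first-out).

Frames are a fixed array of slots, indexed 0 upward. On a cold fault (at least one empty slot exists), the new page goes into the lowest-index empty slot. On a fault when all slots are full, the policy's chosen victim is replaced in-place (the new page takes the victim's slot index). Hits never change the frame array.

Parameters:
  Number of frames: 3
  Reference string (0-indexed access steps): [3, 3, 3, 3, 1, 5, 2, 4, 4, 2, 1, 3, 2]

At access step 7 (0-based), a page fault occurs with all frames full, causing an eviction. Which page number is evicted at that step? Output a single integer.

Answer: 1

Derivation:
Step 0: ref 3 -> FAULT, frames=[3,-,-]
Step 1: ref 3 -> HIT, frames=[3,-,-]
Step 2: ref 3 -> HIT, frames=[3,-,-]
Step 3: ref 3 -> HIT, frames=[3,-,-]
Step 4: ref 1 -> FAULT, frames=[3,1,-]
Step 5: ref 5 -> FAULT, frames=[3,1,5]
Step 6: ref 2 -> FAULT, evict 3, frames=[2,1,5]
Step 7: ref 4 -> FAULT, evict 1, frames=[2,4,5]
At step 7: evicted page 1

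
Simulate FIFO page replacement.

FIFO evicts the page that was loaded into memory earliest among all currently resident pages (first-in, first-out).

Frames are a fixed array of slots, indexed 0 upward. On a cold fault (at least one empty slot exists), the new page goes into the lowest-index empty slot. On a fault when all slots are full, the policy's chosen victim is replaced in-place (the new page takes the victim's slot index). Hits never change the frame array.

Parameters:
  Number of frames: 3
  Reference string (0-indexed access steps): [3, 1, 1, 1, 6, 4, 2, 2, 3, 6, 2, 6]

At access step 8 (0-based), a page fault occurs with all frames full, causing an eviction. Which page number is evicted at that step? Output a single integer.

Step 0: ref 3 -> FAULT, frames=[3,-,-]
Step 1: ref 1 -> FAULT, frames=[3,1,-]
Step 2: ref 1 -> HIT, frames=[3,1,-]
Step 3: ref 1 -> HIT, frames=[3,1,-]
Step 4: ref 6 -> FAULT, frames=[3,1,6]
Step 5: ref 4 -> FAULT, evict 3, frames=[4,1,6]
Step 6: ref 2 -> FAULT, evict 1, frames=[4,2,6]
Step 7: ref 2 -> HIT, frames=[4,2,6]
Step 8: ref 3 -> FAULT, evict 6, frames=[4,2,3]
At step 8: evicted page 6

Answer: 6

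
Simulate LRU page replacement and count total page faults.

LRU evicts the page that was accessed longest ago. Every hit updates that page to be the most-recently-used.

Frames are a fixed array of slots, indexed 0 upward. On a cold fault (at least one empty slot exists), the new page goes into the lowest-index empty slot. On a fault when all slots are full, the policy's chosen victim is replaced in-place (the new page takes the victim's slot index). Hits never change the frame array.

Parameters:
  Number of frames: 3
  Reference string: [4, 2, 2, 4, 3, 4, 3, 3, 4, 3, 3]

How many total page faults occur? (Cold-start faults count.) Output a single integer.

Answer: 3

Derivation:
Step 0: ref 4 → FAULT, frames=[4,-,-]
Step 1: ref 2 → FAULT, frames=[4,2,-]
Step 2: ref 2 → HIT, frames=[4,2,-]
Step 3: ref 4 → HIT, frames=[4,2,-]
Step 4: ref 3 → FAULT, frames=[4,2,3]
Step 5: ref 4 → HIT, frames=[4,2,3]
Step 6: ref 3 → HIT, frames=[4,2,3]
Step 7: ref 3 → HIT, frames=[4,2,3]
Step 8: ref 4 → HIT, frames=[4,2,3]
Step 9: ref 3 → HIT, frames=[4,2,3]
Step 10: ref 3 → HIT, frames=[4,2,3]
Total faults: 3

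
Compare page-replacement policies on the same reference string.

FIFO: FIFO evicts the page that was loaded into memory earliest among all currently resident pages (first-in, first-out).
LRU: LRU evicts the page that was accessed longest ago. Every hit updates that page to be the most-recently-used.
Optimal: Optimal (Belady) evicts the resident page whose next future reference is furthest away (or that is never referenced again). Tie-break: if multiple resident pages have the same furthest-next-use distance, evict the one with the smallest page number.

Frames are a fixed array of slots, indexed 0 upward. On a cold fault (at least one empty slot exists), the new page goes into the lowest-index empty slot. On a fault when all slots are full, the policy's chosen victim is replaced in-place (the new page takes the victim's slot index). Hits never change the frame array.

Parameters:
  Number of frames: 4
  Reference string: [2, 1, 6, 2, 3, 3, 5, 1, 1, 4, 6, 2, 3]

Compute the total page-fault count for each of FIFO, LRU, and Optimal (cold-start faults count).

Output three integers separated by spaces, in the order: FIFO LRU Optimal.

Answer: 7 10 7

Derivation:
--- FIFO ---
  step 0: ref 2 -> FAULT, frames=[2,-,-,-] (faults so far: 1)
  step 1: ref 1 -> FAULT, frames=[2,1,-,-] (faults so far: 2)
  step 2: ref 6 -> FAULT, frames=[2,1,6,-] (faults so far: 3)
  step 3: ref 2 -> HIT, frames=[2,1,6,-] (faults so far: 3)
  step 4: ref 3 -> FAULT, frames=[2,1,6,3] (faults so far: 4)
  step 5: ref 3 -> HIT, frames=[2,1,6,3] (faults so far: 4)
  step 6: ref 5 -> FAULT, evict 2, frames=[5,1,6,3] (faults so far: 5)
  step 7: ref 1 -> HIT, frames=[5,1,6,3] (faults so far: 5)
  step 8: ref 1 -> HIT, frames=[5,1,6,3] (faults so far: 5)
  step 9: ref 4 -> FAULT, evict 1, frames=[5,4,6,3] (faults so far: 6)
  step 10: ref 6 -> HIT, frames=[5,4,6,3] (faults so far: 6)
  step 11: ref 2 -> FAULT, evict 6, frames=[5,4,2,3] (faults so far: 7)
  step 12: ref 3 -> HIT, frames=[5,4,2,3] (faults so far: 7)
  FIFO total faults: 7
--- LRU ---
  step 0: ref 2 -> FAULT, frames=[2,-,-,-] (faults so far: 1)
  step 1: ref 1 -> FAULT, frames=[2,1,-,-] (faults so far: 2)
  step 2: ref 6 -> FAULT, frames=[2,1,6,-] (faults so far: 3)
  step 3: ref 2 -> HIT, frames=[2,1,6,-] (faults so far: 3)
  step 4: ref 3 -> FAULT, frames=[2,1,6,3] (faults so far: 4)
  step 5: ref 3 -> HIT, frames=[2,1,6,3] (faults so far: 4)
  step 6: ref 5 -> FAULT, evict 1, frames=[2,5,6,3] (faults so far: 5)
  step 7: ref 1 -> FAULT, evict 6, frames=[2,5,1,3] (faults so far: 6)
  step 8: ref 1 -> HIT, frames=[2,5,1,3] (faults so far: 6)
  step 9: ref 4 -> FAULT, evict 2, frames=[4,5,1,3] (faults so far: 7)
  step 10: ref 6 -> FAULT, evict 3, frames=[4,5,1,6] (faults so far: 8)
  step 11: ref 2 -> FAULT, evict 5, frames=[4,2,1,6] (faults so far: 9)
  step 12: ref 3 -> FAULT, evict 1, frames=[4,2,3,6] (faults so far: 10)
  LRU total faults: 10
--- Optimal ---
  step 0: ref 2 -> FAULT, frames=[2,-,-,-] (faults so far: 1)
  step 1: ref 1 -> FAULT, frames=[2,1,-,-] (faults so far: 2)
  step 2: ref 6 -> FAULT, frames=[2,1,6,-] (faults so far: 3)
  step 3: ref 2 -> HIT, frames=[2,1,6,-] (faults so far: 3)
  step 4: ref 3 -> FAULT, frames=[2,1,6,3] (faults so far: 4)
  step 5: ref 3 -> HIT, frames=[2,1,6,3] (faults so far: 4)
  step 6: ref 5 -> FAULT, evict 3, frames=[2,1,6,5] (faults so far: 5)
  step 7: ref 1 -> HIT, frames=[2,1,6,5] (faults so far: 5)
  step 8: ref 1 -> HIT, frames=[2,1,6,5] (faults so far: 5)
  step 9: ref 4 -> FAULT, evict 1, frames=[2,4,6,5] (faults so far: 6)
  step 10: ref 6 -> HIT, frames=[2,4,6,5] (faults so far: 6)
  step 11: ref 2 -> HIT, frames=[2,4,6,5] (faults so far: 6)
  step 12: ref 3 -> FAULT, evict 2, frames=[3,4,6,5] (faults so far: 7)
  Optimal total faults: 7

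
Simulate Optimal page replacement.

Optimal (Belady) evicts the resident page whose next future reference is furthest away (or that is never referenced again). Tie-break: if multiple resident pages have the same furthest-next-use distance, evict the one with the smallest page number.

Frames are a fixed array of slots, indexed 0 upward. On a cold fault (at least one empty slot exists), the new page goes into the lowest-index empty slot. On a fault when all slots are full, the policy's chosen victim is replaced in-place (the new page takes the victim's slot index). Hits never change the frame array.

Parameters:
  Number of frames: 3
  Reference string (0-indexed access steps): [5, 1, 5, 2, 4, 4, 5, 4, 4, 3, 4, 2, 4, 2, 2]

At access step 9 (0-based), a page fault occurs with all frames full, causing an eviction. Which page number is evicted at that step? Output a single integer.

Answer: 5

Derivation:
Step 0: ref 5 -> FAULT, frames=[5,-,-]
Step 1: ref 1 -> FAULT, frames=[5,1,-]
Step 2: ref 5 -> HIT, frames=[5,1,-]
Step 3: ref 2 -> FAULT, frames=[5,1,2]
Step 4: ref 4 -> FAULT, evict 1, frames=[5,4,2]
Step 5: ref 4 -> HIT, frames=[5,4,2]
Step 6: ref 5 -> HIT, frames=[5,4,2]
Step 7: ref 4 -> HIT, frames=[5,4,2]
Step 8: ref 4 -> HIT, frames=[5,4,2]
Step 9: ref 3 -> FAULT, evict 5, frames=[3,4,2]
At step 9: evicted page 5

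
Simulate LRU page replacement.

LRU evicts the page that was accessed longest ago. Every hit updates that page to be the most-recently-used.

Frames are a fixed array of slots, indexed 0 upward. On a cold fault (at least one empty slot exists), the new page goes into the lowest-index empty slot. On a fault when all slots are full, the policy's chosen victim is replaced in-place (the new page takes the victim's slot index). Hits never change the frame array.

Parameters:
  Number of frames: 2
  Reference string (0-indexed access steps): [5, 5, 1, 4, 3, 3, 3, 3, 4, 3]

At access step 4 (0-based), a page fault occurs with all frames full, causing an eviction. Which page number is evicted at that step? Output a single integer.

Answer: 1

Derivation:
Step 0: ref 5 -> FAULT, frames=[5,-]
Step 1: ref 5 -> HIT, frames=[5,-]
Step 2: ref 1 -> FAULT, frames=[5,1]
Step 3: ref 4 -> FAULT, evict 5, frames=[4,1]
Step 4: ref 3 -> FAULT, evict 1, frames=[4,3]
At step 4: evicted page 1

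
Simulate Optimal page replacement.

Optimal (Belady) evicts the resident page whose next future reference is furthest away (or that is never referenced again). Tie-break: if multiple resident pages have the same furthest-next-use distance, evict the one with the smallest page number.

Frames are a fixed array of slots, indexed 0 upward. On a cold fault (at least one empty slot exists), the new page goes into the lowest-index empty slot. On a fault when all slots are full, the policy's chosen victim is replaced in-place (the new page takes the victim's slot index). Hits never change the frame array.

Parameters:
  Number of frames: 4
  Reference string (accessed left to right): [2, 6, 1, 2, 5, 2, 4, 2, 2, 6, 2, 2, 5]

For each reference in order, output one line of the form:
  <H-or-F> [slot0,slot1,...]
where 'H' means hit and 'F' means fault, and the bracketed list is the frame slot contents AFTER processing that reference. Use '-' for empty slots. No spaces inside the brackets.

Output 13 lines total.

F [2,-,-,-]
F [2,6,-,-]
F [2,6,1,-]
H [2,6,1,-]
F [2,6,1,5]
H [2,6,1,5]
F [2,6,4,5]
H [2,6,4,5]
H [2,6,4,5]
H [2,6,4,5]
H [2,6,4,5]
H [2,6,4,5]
H [2,6,4,5]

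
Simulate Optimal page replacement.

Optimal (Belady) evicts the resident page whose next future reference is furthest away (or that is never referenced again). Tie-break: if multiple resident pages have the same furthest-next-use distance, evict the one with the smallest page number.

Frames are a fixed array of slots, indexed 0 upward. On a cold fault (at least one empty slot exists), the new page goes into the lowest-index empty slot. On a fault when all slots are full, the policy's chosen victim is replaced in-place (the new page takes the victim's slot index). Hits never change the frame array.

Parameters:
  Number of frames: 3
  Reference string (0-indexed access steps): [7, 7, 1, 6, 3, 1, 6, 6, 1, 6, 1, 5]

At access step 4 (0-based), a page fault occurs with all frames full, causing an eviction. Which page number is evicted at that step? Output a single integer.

Answer: 7

Derivation:
Step 0: ref 7 -> FAULT, frames=[7,-,-]
Step 1: ref 7 -> HIT, frames=[7,-,-]
Step 2: ref 1 -> FAULT, frames=[7,1,-]
Step 3: ref 6 -> FAULT, frames=[7,1,6]
Step 4: ref 3 -> FAULT, evict 7, frames=[3,1,6]
At step 4: evicted page 7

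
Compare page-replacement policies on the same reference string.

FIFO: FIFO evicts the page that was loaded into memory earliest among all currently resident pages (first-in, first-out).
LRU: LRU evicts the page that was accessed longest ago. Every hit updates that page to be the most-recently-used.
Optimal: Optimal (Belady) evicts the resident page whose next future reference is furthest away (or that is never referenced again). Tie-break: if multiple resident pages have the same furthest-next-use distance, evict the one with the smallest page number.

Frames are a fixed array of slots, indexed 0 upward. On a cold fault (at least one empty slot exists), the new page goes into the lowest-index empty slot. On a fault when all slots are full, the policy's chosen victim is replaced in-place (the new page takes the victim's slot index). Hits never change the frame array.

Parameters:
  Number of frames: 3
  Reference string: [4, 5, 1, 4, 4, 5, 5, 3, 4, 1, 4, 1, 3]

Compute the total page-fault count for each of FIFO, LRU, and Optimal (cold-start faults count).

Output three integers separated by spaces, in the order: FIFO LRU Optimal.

--- FIFO ---
  step 0: ref 4 -> FAULT, frames=[4,-,-] (faults so far: 1)
  step 1: ref 5 -> FAULT, frames=[4,5,-] (faults so far: 2)
  step 2: ref 1 -> FAULT, frames=[4,5,1] (faults so far: 3)
  step 3: ref 4 -> HIT, frames=[4,5,1] (faults so far: 3)
  step 4: ref 4 -> HIT, frames=[4,5,1] (faults so far: 3)
  step 5: ref 5 -> HIT, frames=[4,5,1] (faults so far: 3)
  step 6: ref 5 -> HIT, frames=[4,5,1] (faults so far: 3)
  step 7: ref 3 -> FAULT, evict 4, frames=[3,5,1] (faults so far: 4)
  step 8: ref 4 -> FAULT, evict 5, frames=[3,4,1] (faults so far: 5)
  step 9: ref 1 -> HIT, frames=[3,4,1] (faults so far: 5)
  step 10: ref 4 -> HIT, frames=[3,4,1] (faults so far: 5)
  step 11: ref 1 -> HIT, frames=[3,4,1] (faults so far: 5)
  step 12: ref 3 -> HIT, frames=[3,4,1] (faults so far: 5)
  FIFO total faults: 5
--- LRU ---
  step 0: ref 4 -> FAULT, frames=[4,-,-] (faults so far: 1)
  step 1: ref 5 -> FAULT, frames=[4,5,-] (faults so far: 2)
  step 2: ref 1 -> FAULT, frames=[4,5,1] (faults so far: 3)
  step 3: ref 4 -> HIT, frames=[4,5,1] (faults so far: 3)
  step 4: ref 4 -> HIT, frames=[4,5,1] (faults so far: 3)
  step 5: ref 5 -> HIT, frames=[4,5,1] (faults so far: 3)
  step 6: ref 5 -> HIT, frames=[4,5,1] (faults so far: 3)
  step 7: ref 3 -> FAULT, evict 1, frames=[4,5,3] (faults so far: 4)
  step 8: ref 4 -> HIT, frames=[4,5,3] (faults so far: 4)
  step 9: ref 1 -> FAULT, evict 5, frames=[4,1,3] (faults so far: 5)
  step 10: ref 4 -> HIT, frames=[4,1,3] (faults so far: 5)
  step 11: ref 1 -> HIT, frames=[4,1,3] (faults so far: 5)
  step 12: ref 3 -> HIT, frames=[4,1,3] (faults so far: 5)
  LRU total faults: 5
--- Optimal ---
  step 0: ref 4 -> FAULT, frames=[4,-,-] (faults so far: 1)
  step 1: ref 5 -> FAULT, frames=[4,5,-] (faults so far: 2)
  step 2: ref 1 -> FAULT, frames=[4,5,1] (faults so far: 3)
  step 3: ref 4 -> HIT, frames=[4,5,1] (faults so far: 3)
  step 4: ref 4 -> HIT, frames=[4,5,1] (faults so far: 3)
  step 5: ref 5 -> HIT, frames=[4,5,1] (faults so far: 3)
  step 6: ref 5 -> HIT, frames=[4,5,1] (faults so far: 3)
  step 7: ref 3 -> FAULT, evict 5, frames=[4,3,1] (faults so far: 4)
  step 8: ref 4 -> HIT, frames=[4,3,1] (faults so far: 4)
  step 9: ref 1 -> HIT, frames=[4,3,1] (faults so far: 4)
  step 10: ref 4 -> HIT, frames=[4,3,1] (faults so far: 4)
  step 11: ref 1 -> HIT, frames=[4,3,1] (faults so far: 4)
  step 12: ref 3 -> HIT, frames=[4,3,1] (faults so far: 4)
  Optimal total faults: 4

Answer: 5 5 4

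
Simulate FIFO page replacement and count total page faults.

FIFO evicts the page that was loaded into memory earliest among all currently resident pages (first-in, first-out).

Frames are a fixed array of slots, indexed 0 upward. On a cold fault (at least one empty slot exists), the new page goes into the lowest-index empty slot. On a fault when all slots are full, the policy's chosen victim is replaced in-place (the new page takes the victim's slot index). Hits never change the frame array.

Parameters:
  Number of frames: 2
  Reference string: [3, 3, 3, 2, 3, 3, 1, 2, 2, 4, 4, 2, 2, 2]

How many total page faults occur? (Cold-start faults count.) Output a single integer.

Step 0: ref 3 → FAULT, frames=[3,-]
Step 1: ref 3 → HIT, frames=[3,-]
Step 2: ref 3 → HIT, frames=[3,-]
Step 3: ref 2 → FAULT, frames=[3,2]
Step 4: ref 3 → HIT, frames=[3,2]
Step 5: ref 3 → HIT, frames=[3,2]
Step 6: ref 1 → FAULT (evict 3), frames=[1,2]
Step 7: ref 2 → HIT, frames=[1,2]
Step 8: ref 2 → HIT, frames=[1,2]
Step 9: ref 4 → FAULT (evict 2), frames=[1,4]
Step 10: ref 4 → HIT, frames=[1,4]
Step 11: ref 2 → FAULT (evict 1), frames=[2,4]
Step 12: ref 2 → HIT, frames=[2,4]
Step 13: ref 2 → HIT, frames=[2,4]
Total faults: 5

Answer: 5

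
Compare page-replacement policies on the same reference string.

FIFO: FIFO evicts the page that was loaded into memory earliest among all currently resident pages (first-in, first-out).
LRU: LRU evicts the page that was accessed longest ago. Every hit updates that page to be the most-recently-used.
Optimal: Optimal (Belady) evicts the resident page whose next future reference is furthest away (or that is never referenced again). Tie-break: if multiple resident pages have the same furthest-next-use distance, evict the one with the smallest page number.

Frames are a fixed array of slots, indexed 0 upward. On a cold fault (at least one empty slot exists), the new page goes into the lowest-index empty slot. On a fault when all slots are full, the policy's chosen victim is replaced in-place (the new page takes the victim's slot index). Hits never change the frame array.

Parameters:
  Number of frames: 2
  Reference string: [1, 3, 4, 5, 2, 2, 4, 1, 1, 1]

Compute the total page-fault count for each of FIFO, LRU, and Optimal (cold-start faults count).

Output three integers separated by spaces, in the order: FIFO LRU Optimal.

Answer: 7 7 6

Derivation:
--- FIFO ---
  step 0: ref 1 -> FAULT, frames=[1,-] (faults so far: 1)
  step 1: ref 3 -> FAULT, frames=[1,3] (faults so far: 2)
  step 2: ref 4 -> FAULT, evict 1, frames=[4,3] (faults so far: 3)
  step 3: ref 5 -> FAULT, evict 3, frames=[4,5] (faults so far: 4)
  step 4: ref 2 -> FAULT, evict 4, frames=[2,5] (faults so far: 5)
  step 5: ref 2 -> HIT, frames=[2,5] (faults so far: 5)
  step 6: ref 4 -> FAULT, evict 5, frames=[2,4] (faults so far: 6)
  step 7: ref 1 -> FAULT, evict 2, frames=[1,4] (faults so far: 7)
  step 8: ref 1 -> HIT, frames=[1,4] (faults so far: 7)
  step 9: ref 1 -> HIT, frames=[1,4] (faults so far: 7)
  FIFO total faults: 7
--- LRU ---
  step 0: ref 1 -> FAULT, frames=[1,-] (faults so far: 1)
  step 1: ref 3 -> FAULT, frames=[1,3] (faults so far: 2)
  step 2: ref 4 -> FAULT, evict 1, frames=[4,3] (faults so far: 3)
  step 3: ref 5 -> FAULT, evict 3, frames=[4,5] (faults so far: 4)
  step 4: ref 2 -> FAULT, evict 4, frames=[2,5] (faults so far: 5)
  step 5: ref 2 -> HIT, frames=[2,5] (faults so far: 5)
  step 6: ref 4 -> FAULT, evict 5, frames=[2,4] (faults so far: 6)
  step 7: ref 1 -> FAULT, evict 2, frames=[1,4] (faults so far: 7)
  step 8: ref 1 -> HIT, frames=[1,4] (faults so far: 7)
  step 9: ref 1 -> HIT, frames=[1,4] (faults so far: 7)
  LRU total faults: 7
--- Optimal ---
  step 0: ref 1 -> FAULT, frames=[1,-] (faults so far: 1)
  step 1: ref 3 -> FAULT, frames=[1,3] (faults so far: 2)
  step 2: ref 4 -> FAULT, evict 3, frames=[1,4] (faults so far: 3)
  step 3: ref 5 -> FAULT, evict 1, frames=[5,4] (faults so far: 4)
  step 4: ref 2 -> FAULT, evict 5, frames=[2,4] (faults so far: 5)
  step 5: ref 2 -> HIT, frames=[2,4] (faults so far: 5)
  step 6: ref 4 -> HIT, frames=[2,4] (faults so far: 5)
  step 7: ref 1 -> FAULT, evict 2, frames=[1,4] (faults so far: 6)
  step 8: ref 1 -> HIT, frames=[1,4] (faults so far: 6)
  step 9: ref 1 -> HIT, frames=[1,4] (faults so far: 6)
  Optimal total faults: 6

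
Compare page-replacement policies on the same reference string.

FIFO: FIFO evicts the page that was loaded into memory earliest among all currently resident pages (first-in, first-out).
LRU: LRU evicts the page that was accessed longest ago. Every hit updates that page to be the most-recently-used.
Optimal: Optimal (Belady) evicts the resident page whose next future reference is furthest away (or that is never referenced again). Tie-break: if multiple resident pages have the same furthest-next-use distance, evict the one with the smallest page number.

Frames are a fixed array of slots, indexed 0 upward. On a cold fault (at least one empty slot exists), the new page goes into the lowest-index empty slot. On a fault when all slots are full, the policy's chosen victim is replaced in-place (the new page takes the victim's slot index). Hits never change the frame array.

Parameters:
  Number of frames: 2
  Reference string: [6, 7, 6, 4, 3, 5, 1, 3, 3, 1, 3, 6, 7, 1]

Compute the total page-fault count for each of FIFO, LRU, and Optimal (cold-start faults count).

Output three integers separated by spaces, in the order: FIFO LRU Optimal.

--- FIFO ---
  step 0: ref 6 -> FAULT, frames=[6,-] (faults so far: 1)
  step 1: ref 7 -> FAULT, frames=[6,7] (faults so far: 2)
  step 2: ref 6 -> HIT, frames=[6,7] (faults so far: 2)
  step 3: ref 4 -> FAULT, evict 6, frames=[4,7] (faults so far: 3)
  step 4: ref 3 -> FAULT, evict 7, frames=[4,3] (faults so far: 4)
  step 5: ref 5 -> FAULT, evict 4, frames=[5,3] (faults so far: 5)
  step 6: ref 1 -> FAULT, evict 3, frames=[5,1] (faults so far: 6)
  step 7: ref 3 -> FAULT, evict 5, frames=[3,1] (faults so far: 7)
  step 8: ref 3 -> HIT, frames=[3,1] (faults so far: 7)
  step 9: ref 1 -> HIT, frames=[3,1] (faults so far: 7)
  step 10: ref 3 -> HIT, frames=[3,1] (faults so far: 7)
  step 11: ref 6 -> FAULT, evict 1, frames=[3,6] (faults so far: 8)
  step 12: ref 7 -> FAULT, evict 3, frames=[7,6] (faults so far: 9)
  step 13: ref 1 -> FAULT, evict 6, frames=[7,1] (faults so far: 10)
  FIFO total faults: 10
--- LRU ---
  step 0: ref 6 -> FAULT, frames=[6,-] (faults so far: 1)
  step 1: ref 7 -> FAULT, frames=[6,7] (faults so far: 2)
  step 2: ref 6 -> HIT, frames=[6,7] (faults so far: 2)
  step 3: ref 4 -> FAULT, evict 7, frames=[6,4] (faults so far: 3)
  step 4: ref 3 -> FAULT, evict 6, frames=[3,4] (faults so far: 4)
  step 5: ref 5 -> FAULT, evict 4, frames=[3,5] (faults so far: 5)
  step 6: ref 1 -> FAULT, evict 3, frames=[1,5] (faults so far: 6)
  step 7: ref 3 -> FAULT, evict 5, frames=[1,3] (faults so far: 7)
  step 8: ref 3 -> HIT, frames=[1,3] (faults so far: 7)
  step 9: ref 1 -> HIT, frames=[1,3] (faults so far: 7)
  step 10: ref 3 -> HIT, frames=[1,3] (faults so far: 7)
  step 11: ref 6 -> FAULT, evict 1, frames=[6,3] (faults so far: 8)
  step 12: ref 7 -> FAULT, evict 3, frames=[6,7] (faults so far: 9)
  step 13: ref 1 -> FAULT, evict 6, frames=[1,7] (faults so far: 10)
  LRU total faults: 10
--- Optimal ---
  step 0: ref 6 -> FAULT, frames=[6,-] (faults so far: 1)
  step 1: ref 7 -> FAULT, frames=[6,7] (faults so far: 2)
  step 2: ref 6 -> HIT, frames=[6,7] (faults so far: 2)
  step 3: ref 4 -> FAULT, evict 7, frames=[6,4] (faults so far: 3)
  step 4: ref 3 -> FAULT, evict 4, frames=[6,3] (faults so far: 4)
  step 5: ref 5 -> FAULT, evict 6, frames=[5,3] (faults so far: 5)
  step 6: ref 1 -> FAULT, evict 5, frames=[1,3] (faults so far: 6)
  step 7: ref 3 -> HIT, frames=[1,3] (faults so far: 6)
  step 8: ref 3 -> HIT, frames=[1,3] (faults so far: 6)
  step 9: ref 1 -> HIT, frames=[1,3] (faults so far: 6)
  step 10: ref 3 -> HIT, frames=[1,3] (faults so far: 6)
  step 11: ref 6 -> FAULT, evict 3, frames=[1,6] (faults so far: 7)
  step 12: ref 7 -> FAULT, evict 6, frames=[1,7] (faults so far: 8)
  step 13: ref 1 -> HIT, frames=[1,7] (faults so far: 8)
  Optimal total faults: 8

Answer: 10 10 8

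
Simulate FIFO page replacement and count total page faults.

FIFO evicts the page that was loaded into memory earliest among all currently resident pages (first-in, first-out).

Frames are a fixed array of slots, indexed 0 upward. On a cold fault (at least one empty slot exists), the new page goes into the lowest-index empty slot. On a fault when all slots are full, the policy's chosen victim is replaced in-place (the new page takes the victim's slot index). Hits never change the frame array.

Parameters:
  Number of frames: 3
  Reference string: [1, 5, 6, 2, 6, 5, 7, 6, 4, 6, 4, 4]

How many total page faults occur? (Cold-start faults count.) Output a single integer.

Answer: 7

Derivation:
Step 0: ref 1 → FAULT, frames=[1,-,-]
Step 1: ref 5 → FAULT, frames=[1,5,-]
Step 2: ref 6 → FAULT, frames=[1,5,6]
Step 3: ref 2 → FAULT (evict 1), frames=[2,5,6]
Step 4: ref 6 → HIT, frames=[2,5,6]
Step 5: ref 5 → HIT, frames=[2,5,6]
Step 6: ref 7 → FAULT (evict 5), frames=[2,7,6]
Step 7: ref 6 → HIT, frames=[2,7,6]
Step 8: ref 4 → FAULT (evict 6), frames=[2,7,4]
Step 9: ref 6 → FAULT (evict 2), frames=[6,7,4]
Step 10: ref 4 → HIT, frames=[6,7,4]
Step 11: ref 4 → HIT, frames=[6,7,4]
Total faults: 7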